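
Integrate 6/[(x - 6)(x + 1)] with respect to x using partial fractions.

Decompose: 6/[(x - 6)(x + 1)] = (6/7)/(x - 6) - (6/7)/(x + 1). Integrate each term: (6/7) ln|(x - 6)| - (6/7) ln|(x + 1)| + C


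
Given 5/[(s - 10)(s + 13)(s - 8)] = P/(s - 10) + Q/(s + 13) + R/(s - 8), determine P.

Cover-up at s = 10: P = 5/[(10 + 13)(10 - 8)] = 5/[(23)(2)] = 5/46


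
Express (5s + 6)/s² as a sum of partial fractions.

(5s + 6) = αs + β. At s = 0: β = 5·0 + 6 = 6. Coeff of s: α = 5
Result: 5/s + 6/s²


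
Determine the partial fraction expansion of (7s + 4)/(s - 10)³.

(7s + 4) = α(s - 10)² + β(s - 10) + γ. At s = 10: γ = 7·10 + 4 = 74. Coefficients: α = 0, β = 7
Result: 7/(s - 10)² + 74/(s - 10)³


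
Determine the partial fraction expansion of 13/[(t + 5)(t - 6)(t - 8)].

Using cover-up method: α = 1/11, β = -13/22, γ = 1/2
Result: (1/11)/(t + 5) - (13/22)/(t - 6) + (1/2)/(t - 8)


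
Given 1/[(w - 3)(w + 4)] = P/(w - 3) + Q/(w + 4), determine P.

Cover-up at w = 3: P = 1/(3 + 4) = 1/7


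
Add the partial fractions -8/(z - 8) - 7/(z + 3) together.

Common denominator (z - 8)(z + 3). Numerator: -8(z + 3) - 7(z - 8) = (-8z - 24) - (7z - 56) = -15z + 32
Result: (-15z + 32)/[(z - 8)(z + 3)]


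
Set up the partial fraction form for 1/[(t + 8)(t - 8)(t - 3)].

Three distinct linear factors: α/(t + 8) + β/(t - 8) + γ/(t - 3)


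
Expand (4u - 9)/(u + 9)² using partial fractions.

(4u - 9) = P(u + 9) + Q. At u = -9: Q = 4·(-9) - 9 = -45. Coeff of u: P = 4
Result: 4/(u + 9) - 45/(u + 9)²


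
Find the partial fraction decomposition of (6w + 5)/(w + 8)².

(6w + 5) = P(w + 8) + Q. At w = -8: Q = 6·(-8) + 5 = -43. Coeff of w: P = 6
Result: 6/(w + 8) - 43/(w + 8)²


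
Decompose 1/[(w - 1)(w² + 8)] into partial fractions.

Cover-up at w = 1: P = 1/(1² + 8) = 1/9. Then Q = -P = -1/9, R = -P·(0 + 1) = -1/9
Result: (1/9)/(w - 1) - ((1/9)w + 1/9)/(w² + 8)


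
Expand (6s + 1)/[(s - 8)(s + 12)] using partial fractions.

At s=8: P = (6·8 + 1)/(8 + 12) = 49/20. At s=-12: Q = (6·(-12) + 1)/(-12 - 8) = 71/20
Result: (49/20)/(s - 8) + (71/20)/(s + 12)


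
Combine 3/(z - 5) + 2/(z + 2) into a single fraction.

Common denominator (z - 5)(z + 2). Numerator: 3(z + 2) + 2(z - 5) = (3z + 6) + (2z - 10) = 5z - 4
Result: (5z - 4)/[(z - 5)(z + 2)]


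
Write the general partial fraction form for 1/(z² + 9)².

Repeated quadratic factor: (αz + β)/(z² + 9) + (γz + δ)/(z² + 9)²


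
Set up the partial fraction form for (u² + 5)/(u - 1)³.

Repeated linear factor (power 3): A/(u - 1) + B/(u - 1)² + C/(u - 1)³


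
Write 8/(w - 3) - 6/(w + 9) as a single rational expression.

Common denominator (w - 3)(w + 9). Numerator: 8(w + 9) - 6(w - 3) = (8w + 72) - (6w - 18) = 2w + 90
Result: (2w + 90)/[(w - 3)(w + 9)]


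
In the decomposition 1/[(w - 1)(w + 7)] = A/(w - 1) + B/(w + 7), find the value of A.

Cover-up at w = 1: A = 1/(1 + 7) = 1/8


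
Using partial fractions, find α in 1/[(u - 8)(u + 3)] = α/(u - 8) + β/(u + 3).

Cover-up at u = 8: α = 1/(8 + 3) = 1/11


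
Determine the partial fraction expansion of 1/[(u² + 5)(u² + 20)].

Coefficient matching gives α = γ = 0, β = 1/(20-5) = 1/15, δ = -β = -1/15
Result: (1/15)/(u² + 5) - (1/15)/(u² + 20)


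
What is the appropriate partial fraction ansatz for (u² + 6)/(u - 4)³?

Repeated linear factor (power 3): α/(u - 4) + β/(u - 4)² + γ/(u - 4)³


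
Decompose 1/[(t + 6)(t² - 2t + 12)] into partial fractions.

Cover-up at t = -6: A = 1/((-6)² - 2·(-6) + 12) = 1/60. Then B = -A = -1/60, C = -A·(-2 - 6) = 2/15
Result: (1/60)/(t + 6) - ((1/60)t - 2/15)/(t² - 2t + 12)


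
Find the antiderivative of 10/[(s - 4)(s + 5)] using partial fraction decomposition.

Decompose: 10/[(s - 4)(s + 5)] = (10/9)/(s - 4) - (10/9)/(s + 5). Integrate each term: (10/9) ln|(s - 4)| - (10/9) ln|(s + 5)| + C


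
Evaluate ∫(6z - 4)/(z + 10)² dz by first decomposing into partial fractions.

Decompose: α = 6, β = 6·(-10) - 4 = -64, so (6z - 4)/(z + 10)² = 6/(z + 10) - 64/(z + 10)². Integrate: ∫ α/(z + 10) dz = 6 ln|(z + 10)|; ∫ β/(z + 10)² dz = 64/(z + 10). Sum: 6 ln|(z + 10)| + 64/(z + 10) + C


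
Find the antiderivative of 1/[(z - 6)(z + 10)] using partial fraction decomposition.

Decompose: 1/[(z - 6)(z + 10)] = (1/16)/(z - 6) - (1/16)/(z + 10). Integrate each term: (1/16) ln|(z - 6)| - (1/16) ln|(z + 10)| + C


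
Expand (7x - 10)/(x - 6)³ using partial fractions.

(7x - 10) = α(x - 6)² + β(x - 6) + γ. At x = 6: γ = 7·6 - 10 = 32. Coefficients: α = 0, β = 7
Result: 7/(x - 6)² + 32/(x - 6)³


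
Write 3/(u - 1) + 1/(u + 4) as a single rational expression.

Common denominator (u - 1)(u + 4). Numerator: 3(u + 4) + 1(u - 1) = (3u + 12) + (u - 1) = 4u + 11
Result: (4u + 11)/[(u - 1)(u + 4)]


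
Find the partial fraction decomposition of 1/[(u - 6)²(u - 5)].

Cover-up at u=5: γ = 1/(5 - 6)² = 1. Cover-up at u=6: β = 1/(6 - 5) = 1. Comparing u² coeff: α = -γ = -1
Result: -1/(u - 6) + 1/(u - 6)² + 1/(u - 5)


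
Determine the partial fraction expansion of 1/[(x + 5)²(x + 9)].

Cover-up at x=-9: C = 1/(-9 + 5)² = 1/16. Cover-up at x=-5: B = 1/(-5 + 9) = 1/4. Comparing x² coeff: A = -C = -1/16
Result: (-1/16)/(x + 5) + (1/4)/(x + 5)² + (1/16)/(x + 9)


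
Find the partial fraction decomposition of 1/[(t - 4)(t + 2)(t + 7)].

Using cover-up method: A = 1/66, B = -1/30, C = 1/55
Result: (1/66)/(t - 4) - (1/30)/(t + 2) + (1/55)/(t + 7)


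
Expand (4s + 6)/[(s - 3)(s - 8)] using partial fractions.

At s=3: A = (4·3 + 6)/(3 - 8) = -18/5. At s=8: B = (4·8 + 6)/(8 - 3) = 38/5
Result: (-18/5)/(s - 3) + (38/5)/(s - 8)


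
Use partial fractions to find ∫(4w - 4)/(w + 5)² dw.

Decompose: P = 4, Q = 4·(-5) - 4 = -24, so (4w - 4)/(w + 5)² = 4/(w + 5) - 24/(w + 5)². Integrate: ∫ P/(w + 5) dw = 4 ln|(w + 5)|; ∫ Q/(w + 5)² dw = 24/(w + 5). Sum: 4 ln|(w + 5)| + 24/(w + 5) + C


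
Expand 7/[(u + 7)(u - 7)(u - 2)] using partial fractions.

Using cover-up method: P = 1/18, Q = 1/10, R = -7/45
Result: (1/18)/(u + 7) + (1/10)/(u - 7) - (7/45)/(u - 2)


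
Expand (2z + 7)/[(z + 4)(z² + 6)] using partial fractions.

At z=-4: α = (2·(-4) + 7)/((-4)² + 6) = -1/22. β = -α = 1/22, γ = 2 - (-4)·α = 20/11
Result: (-1/22)/(z + 4) + ((1/22)z + 20/11)/(z² + 6)


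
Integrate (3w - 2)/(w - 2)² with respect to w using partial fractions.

Decompose: α = 3, β = 3·2 - 2 = 4, so (3w - 2)/(w - 2)² = 3/(w - 2) + 4/(w - 2)². Integrate: ∫ α/(w - 2) dw = 3 ln|(w - 2)|; ∫ β/(w - 2)² dw = -4/(w - 2). Sum: 3 ln|(w - 2)| - 4/(w - 2) + C


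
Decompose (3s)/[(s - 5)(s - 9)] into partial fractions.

At s=5: α = (3·5 + 0)/(5 - 9) = -15/4. At s=9: β = (3·9 + 0)/(9 - 5) = 27/4
Result: (-15/4)/(s - 5) + (27/4)/(s - 9)


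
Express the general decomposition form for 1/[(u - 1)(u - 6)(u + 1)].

Three distinct linear factors: α/(u - 1) + β/(u - 6) + γ/(u + 1)


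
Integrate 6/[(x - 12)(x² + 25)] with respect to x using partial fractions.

Cover-up at x=12: P = 6/(12²+25) = 6/169. Coeff matching: Q = -6/169, R = -72/169. Decomposition: (6/169)/(x - 12) - ((6/169)x + 72/169)/(x² + 25). Integrate: linear → ln, quadratic → (1/2)ln + arctan: (6/169) ln|(x - 12)| - (3/169) ln(x² + 25) - (72/845) arctan(x/5) + C


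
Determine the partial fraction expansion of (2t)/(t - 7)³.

(2t) = A(t - 7)² + B(t - 7) + C. At t = 7: C = 2·7 + 0 = 14. Coefficients: A = 0, B = 2
Result: 2/(t - 7)² + 14/(t - 7)³


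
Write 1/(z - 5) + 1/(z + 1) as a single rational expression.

Common denominator (z - 5)(z + 1). Numerator: 1(z + 1) + 1(z - 5) = (z + 1) + (z - 5) = 2z - 4
Result: (2z - 4)/[(z - 5)(z + 1)]


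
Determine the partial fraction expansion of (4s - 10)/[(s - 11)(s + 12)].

At s=11: A = (4·11 - 10)/(11 + 12) = 34/23. At s=-12: B = (4·(-12) - 10)/(-12 - 11) = 58/23
Result: (34/23)/(s - 11) + (58/23)/(s + 12)


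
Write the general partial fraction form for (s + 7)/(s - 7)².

Repeated linear factor: P/(s - 7) + Q/(s - 7)²


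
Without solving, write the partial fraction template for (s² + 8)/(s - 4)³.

Repeated linear factor (power 3): P/(s - 4) + Q/(s - 4)² + R/(s - 4)³


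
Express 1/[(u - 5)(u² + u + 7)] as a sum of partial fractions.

Cover-up at u = 5: A = 1/(5² + 1·5 + 7) = 1/37. Then B = -A = -1/37, C = -A·(1 + 5) = -6/37
Result: (1/37)/(u - 5) - ((1/37)u + 6/37)/(u² + u + 7)


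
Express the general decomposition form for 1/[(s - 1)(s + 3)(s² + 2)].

Two linear + quadratic: α/(s - 1) + β/(s + 3) + (γs + δ)/(s² + 2)


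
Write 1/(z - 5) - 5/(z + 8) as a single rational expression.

Common denominator (z - 5)(z + 8). Numerator: 1(z + 8) - 5(z - 5) = (z + 8) - (5z - 25) = -4z + 33
Result: (-4z + 33)/[(z - 5)(z + 8)]


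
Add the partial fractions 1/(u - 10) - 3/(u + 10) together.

Common denominator (u - 10)(u + 10). Numerator: 1(u + 10) - 3(u - 10) = (u + 10) - (3u - 30) = -2u + 40
Result: (-2u + 40)/[(u - 10)(u + 10)]


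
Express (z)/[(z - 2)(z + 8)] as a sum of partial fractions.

At z=2: P = (1·2 + 0)/(2 + 8) = 1/5. At z=-8: Q = (1·(-8) + 0)/(-8 - 2) = 4/5
Result: (1/5)/(z - 2) + (4/5)/(z + 8)


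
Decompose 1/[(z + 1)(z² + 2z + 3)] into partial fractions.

Cover-up at z = -1: α = 1/((-1)² + 2·(-1) + 3) = 1/2. Then β = -α = -1/2, γ = -α·(2 - 1) = -1/2
Result: (1/2)/(z + 1) - ((1/2)z + 1/2)/(z² + 2z + 3)


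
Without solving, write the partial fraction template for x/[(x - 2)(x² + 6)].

Linear + irreducible quadratic: P/(x - 2) + (Qx + R)/(x² + 6)


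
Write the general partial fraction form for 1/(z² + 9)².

Repeated quadratic factor: (αz + β)/(z² + 9) + (γz + δ)/(z² + 9)²


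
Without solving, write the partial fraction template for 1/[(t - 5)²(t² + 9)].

Repeated linear + quadratic: A/(t - 5) + B/(t - 5)² + (Ct + D)/(t² + 9)


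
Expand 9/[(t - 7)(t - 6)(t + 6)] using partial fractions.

Using cover-up method: P = 9/13, Q = -3/4, R = 3/52
Result: (9/13)/(t - 7) - (3/4)/(t - 6) + (3/52)/(t + 6)


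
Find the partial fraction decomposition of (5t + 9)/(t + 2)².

(5t + 9) = A(t + 2) + B. At t = -2: B = 5·(-2) + 9 = -1. Coeff of t: A = 5
Result: 5/(t + 2) - 1/(t + 2)²


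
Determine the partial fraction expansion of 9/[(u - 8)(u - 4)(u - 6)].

Using cover-up method: P = 9/8, Q = 9/8, R = -9/4
Result: (9/8)/(u - 8) + (9/8)/(u - 4) - (9/4)/(u - 6)


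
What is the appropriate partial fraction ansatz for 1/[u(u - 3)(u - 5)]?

Three distinct linear factors: A/u + B/(u - 3) + C/(u - 5)


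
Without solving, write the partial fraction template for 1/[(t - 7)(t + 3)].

Distinct linear factors: A/(t - 7) + B/(t + 3)


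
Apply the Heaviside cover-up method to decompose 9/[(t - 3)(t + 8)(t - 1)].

Cover (t - 3), t=3: α = 9/[(3 + 8)(3 - 1)] = 9/22. Cover (t + 8), t=-8: β = 9/[(-8 - 3)(-8 - 1)] = 1/11. Cover (t - 1), t=1: γ = 9/[(1 - 3)(1 + 8)] = -1/2.
Result: (9/22)/(t - 3) + (1/11)/(t + 8) - (1/2)/(t - 1)


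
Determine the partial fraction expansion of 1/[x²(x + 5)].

Cover-up at x=-5: γ = 1/(-5 - 0)² = 1/25. Cover-up at x=0: β = 1/(0 + 5) = 1/5. Comparing x² coeff: α = -γ = -1/25
Result: (-1/25)/x + (1/5)/x² + (1/25)/(x + 5)


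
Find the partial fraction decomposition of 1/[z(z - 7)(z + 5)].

Using cover-up method: A = -1/35, B = 1/84, C = 1/60
Result: (-1/35)/z + (1/84)/(z - 7) + (1/60)/(z + 5)


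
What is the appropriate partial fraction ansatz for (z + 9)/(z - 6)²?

Repeated linear factor: P/(z - 6) + Q/(z - 6)²


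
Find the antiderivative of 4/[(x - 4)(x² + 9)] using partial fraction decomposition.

Cover-up at x=4: A = 4/(4²+9) = 4/25. Coeff matching: B = -4/25, C = -16/25. Decomposition: (4/25)/(x - 4) - ((4/25)x + 16/25)/(x² + 9). Integrate: linear → ln, quadratic → (1/2)ln + arctan: (4/25) ln|(x - 4)| - (2/25) ln(x² + 9) - (16/75) arctan(x/3) + C


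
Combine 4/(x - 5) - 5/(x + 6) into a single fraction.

Common denominator (x - 5)(x + 6). Numerator: 4(x + 6) - 5(x - 5) = (4x + 24) - (5x - 25) = -x + 49
Result: (-x + 49)/[(x - 5)(x + 6)]


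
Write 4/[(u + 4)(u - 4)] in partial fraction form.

4/(u + 4)(u - 4) = A/(u + 4) + B/(u - 4). A = 4/(-4 - 4) = -1/2, B = 4/(4 + 4) = 1/2
Result: (-1/2)/(u + 4) + (1/2)/(u - 4)


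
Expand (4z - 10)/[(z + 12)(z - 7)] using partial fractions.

At z=-12: P = (4·(-12) - 10)/(-12 - 7) = 58/19. At z=7: Q = (4·7 - 10)/(7 + 12) = 18/19
Result: (58/19)/(z + 12) + (18/19)/(z - 7)


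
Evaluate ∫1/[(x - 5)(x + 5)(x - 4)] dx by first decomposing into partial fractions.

Cover-up: A = 1/10, B = 1/90, C = -1/9. Decomposition: (1/10)/(x - 5) + (1/90)/(x + 5) - (1/9)/(x - 4). Integrate each term: (1/10) ln|(x - 5)| + (1/90) ln|(x + 5)| - (1/9) ln|(x - 4)| + C


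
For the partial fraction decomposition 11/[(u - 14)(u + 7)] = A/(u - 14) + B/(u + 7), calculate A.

Cover-up at u = 14: A = 11/(14 + 7) = 11/21


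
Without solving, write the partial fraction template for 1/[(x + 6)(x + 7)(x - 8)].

Three distinct linear factors: α/(x + 6) + β/(x + 7) + γ/(x - 8)


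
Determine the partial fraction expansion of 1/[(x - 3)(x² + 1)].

Cover-up at x = 3: A = 1/(3² + 1) = 1/10. Then B = -A = -1/10, C = -A·(0 + 3) = -3/10
Result: (1/10)/(x - 3) - ((1/10)x + 3/10)/(x² + 1)


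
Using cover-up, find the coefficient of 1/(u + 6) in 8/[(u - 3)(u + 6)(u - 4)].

Cover (u + 6), set u=-6: 8/[(-6 - 3)(-6 - 4)] = 4/45


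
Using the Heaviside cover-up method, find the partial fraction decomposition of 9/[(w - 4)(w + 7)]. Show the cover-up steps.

Cover (w - 4): set w=4, get A = 9/(4 + 7) = 9/11. Cover (w + 7): set w=-7, get B = 9/(-7 - 4) = -9/11.
Result: (9/11)/(w - 4) - (9/11)/(w + 7)


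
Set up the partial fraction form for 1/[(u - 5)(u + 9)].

Distinct linear factors: A/(u - 5) + B/(u + 9)


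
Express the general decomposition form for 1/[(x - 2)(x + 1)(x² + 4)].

Two linear + quadratic: A/(x - 2) + B/(x + 1) + (Cx + D)/(x² + 4)


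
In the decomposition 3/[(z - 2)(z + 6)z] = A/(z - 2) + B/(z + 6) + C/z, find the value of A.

Cover-up at z = 2: A = 3/[(2 + 6)(2 - 0)] = 3/[(8)(2)] = 3/16


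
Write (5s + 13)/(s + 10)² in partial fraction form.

(5s + 13) = A(s + 10) + B. At s = -10: B = 5·(-10) + 13 = -37. Coeff of s: A = 5
Result: 5/(s + 10) - 37/(s + 10)²


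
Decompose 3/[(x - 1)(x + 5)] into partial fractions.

3/(x - 1)(x + 5) = P/(x - 1) + Q/(x + 5). P = 3/(1 + 5) = 1/2, Q = 3/(-5 - 1) = -1/2
Result: (1/2)/(x - 1) - (1/2)/(x + 5)


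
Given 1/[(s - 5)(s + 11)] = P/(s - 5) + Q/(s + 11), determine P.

Cover-up at s = 5: P = 1/(5 + 11) = 1/16


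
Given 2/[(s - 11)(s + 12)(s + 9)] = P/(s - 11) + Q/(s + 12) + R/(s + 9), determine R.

Cover-up at s = -9: R = 2/[(-9 - 11)(-9 + 12)] = 2/[(-20)(3)] = -2/60 = -1/30


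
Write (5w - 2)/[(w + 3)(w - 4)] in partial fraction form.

At w=-3: A = (5·(-3) - 2)/(-3 - 4) = 17/7. At w=4: B = (5·4 - 2)/(4 + 3) = 18/7
Result: (17/7)/(w + 3) + (18/7)/(w - 4)


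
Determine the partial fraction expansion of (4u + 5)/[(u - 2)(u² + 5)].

At u=2: A = (4·2 + 5)/(2² + 5) = 13/9. B = -A = -13/9, C = 4 - 2·A = 10/9
Result: (13/9)/(u - 2) - ((13/9)u - 10/9)/(u² + 5)


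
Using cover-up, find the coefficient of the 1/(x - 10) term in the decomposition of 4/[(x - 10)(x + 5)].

Cover (x - 10), set x=10: 4/((x + 5) at x=10) = 4/(15) = 4/15


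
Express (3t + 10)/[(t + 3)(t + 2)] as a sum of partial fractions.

At t=-3: A = (3·(-3) + 10)/(-3 + 2) = -1. At t=-2: B = (3·(-2) + 10)/(-2 + 3) = 4
Result: -1/(t + 3) + 4/(t + 2)


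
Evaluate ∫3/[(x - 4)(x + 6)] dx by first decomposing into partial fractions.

Decompose: 3/[(x - 4)(x + 6)] = (3/10)/(x - 4) - (3/10)/(x + 6). Integrate each term: (3/10) ln|(x - 4)| - (3/10) ln|(x + 6)| + C


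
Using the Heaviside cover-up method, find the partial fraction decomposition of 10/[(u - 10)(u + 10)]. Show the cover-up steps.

Cover (u - 10): set u=10, get α = 10/(10 + 10) = 1/2. Cover (u + 10): set u=-10, get β = 10/(-10 - 10) = -1/2.
Result: (1/2)/(u - 10) - (1/2)/(u + 10)


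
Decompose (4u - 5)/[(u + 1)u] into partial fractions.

At u=-1: A = (4·(-1) - 5)/(-1 - 0) = 9. At u=0: B = (4·0 - 5)/(0 + 1) = -5
Result: 9/(u + 1) - 5/u


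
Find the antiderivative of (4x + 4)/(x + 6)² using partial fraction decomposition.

Decompose: α = 4, β = 4·(-6) + 4 = -20, so (4x + 4)/(x + 6)² = 4/(x + 6) - 20/(x + 6)². Integrate: ∫ α/(x + 6) dx = 4 ln|(x + 6)|; ∫ β/(x + 6)² dx = 20/(x + 6). Sum: 4 ln|(x + 6)| + 20/(x + 6) + C


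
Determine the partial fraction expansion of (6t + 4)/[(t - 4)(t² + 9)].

At t=4: α = (6·4 + 4)/(4² + 9) = 28/25. β = -α = -28/25, γ = 6 - 4·α = 38/25
Result: (28/25)/(t - 4) - ((28/25)t - 38/25)/(t² + 9)


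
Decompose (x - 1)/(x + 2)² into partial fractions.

(x - 1) = A(x + 2) + B. At x = -2: B = 1·(-2) - 1 = -3. Coeff of x: A = 1
Result: 1/(x + 2) - 3/(x + 2)²


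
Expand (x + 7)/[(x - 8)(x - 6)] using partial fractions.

At x=8: α = (1·8 + 7)/(8 - 6) = 15/2. At x=6: β = (1·6 + 7)/(6 - 8) = -13/2
Result: (15/2)/(x - 8) - (13/2)/(x - 6)


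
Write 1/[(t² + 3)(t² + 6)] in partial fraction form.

Coefficient matching gives α = γ = 0, β = 1/(6-3) = 1/3, δ = -β = -1/3
Result: (1/3)/(t² + 3) - (1/3)/(t² + 6)


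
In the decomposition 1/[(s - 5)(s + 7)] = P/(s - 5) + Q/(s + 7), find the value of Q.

Cover-up at s = -7: Q = 1/(-7 - 5) = -1/12


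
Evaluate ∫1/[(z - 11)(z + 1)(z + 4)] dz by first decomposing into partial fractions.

Cover-up: A = 1/180, B = -1/36, C = 1/45. Decomposition: (1/180)/(z - 11) - (1/36)/(z + 1) + (1/45)/(z + 4). Integrate each term: (1/180) ln|(z - 11)| - (1/36) ln|(z + 1)| + (1/45) ln|(z + 4)| + C


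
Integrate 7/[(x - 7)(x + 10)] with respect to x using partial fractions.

Decompose: 7/[(x - 7)(x + 10)] = (7/17)/(x - 7) - (7/17)/(x + 10). Integrate each term: (7/17) ln|(x - 7)| - (7/17) ln|(x + 10)| + C


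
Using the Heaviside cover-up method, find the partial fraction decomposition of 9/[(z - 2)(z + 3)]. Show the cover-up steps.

Cover (z - 2): set z=2, get α = 9/(2 + 3) = 9/5. Cover (z + 3): set z=-3, get β = 9/(-3 - 2) = -9/5.
Result: (9/5)/(z - 2) - (9/5)/(z + 3)


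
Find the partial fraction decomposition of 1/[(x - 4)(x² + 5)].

Cover-up at x = 4: P = 1/(4² + 5) = 1/21. Then Q = -P = -1/21, R = -P·(0 + 4) = -4/21
Result: (1/21)/(x - 4) - ((1/21)x + 4/21)/(x² + 5)


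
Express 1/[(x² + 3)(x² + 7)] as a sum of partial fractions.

Coefficient matching gives α = γ = 0, β = 1/(7-3) = 1/4, δ = -β = -1/4
Result: (1/4)/(x² + 3) - (1/4)/(x² + 7)


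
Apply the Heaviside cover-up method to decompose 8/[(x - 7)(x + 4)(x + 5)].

Cover (x - 7), x=7: A = 8/[(7 + 4)(7 + 5)] = 2/33. Cover (x + 4), x=-4: B = 8/[(-4 - 7)(-4 + 5)] = -8/11. Cover (x + 5), x=-5: C = 8/[(-5 - 7)(-5 + 4)] = 2/3.
Result: (2/33)/(x - 7) - (8/11)/(x + 4) + (2/3)/(x + 5)


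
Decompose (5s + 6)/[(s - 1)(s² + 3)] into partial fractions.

At s=1: P = (5·1 + 6)/(1² + 3) = 11/4. Q = -P = -11/4, R = 5 - 1·P = 9/4
Result: (11/4)/(s - 1) - ((11/4)s - 9/4)/(s² + 3)


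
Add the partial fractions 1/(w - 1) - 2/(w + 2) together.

Common denominator (w - 1)(w + 2). Numerator: 1(w + 2) - 2(w - 1) = (w + 2) - (2w - 2) = -w + 4
Result: (-w + 4)/[(w - 1)(w + 2)]


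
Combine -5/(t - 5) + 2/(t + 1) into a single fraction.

Common denominator (t - 5)(t + 1). Numerator: -5(t + 1) + 2(t - 5) = (-5t - 5) + (2t - 10) = -3t - 15
Result: (-3t - 15)/[(t - 5)(t + 1)]


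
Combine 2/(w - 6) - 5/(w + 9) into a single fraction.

Common denominator (w - 6)(w + 9). Numerator: 2(w + 9) - 5(w - 6) = (2w + 18) - (5w - 30) = -3w + 48
Result: (-3w + 48)/[(w - 6)(w + 9)]


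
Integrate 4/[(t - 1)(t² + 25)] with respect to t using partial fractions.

Cover-up at t=1: P = 4/(1²+25) = 2/13. Coeff matching: Q = -2/13, R = -2/13. Decomposition: (2/13)/(t - 1) - ((2/13)t + 2/13)/(t² + 25). Integrate: linear → ln, quadratic → (1/2)ln + arctan: (2/13) ln|(t - 1)| - (1/13) ln(t² + 25) - (2/65) arctan(t/5) + C


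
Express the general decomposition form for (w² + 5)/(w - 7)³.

Repeated linear factor (power 3): α/(w - 7) + β/(w - 7)² + γ/(w - 7)³


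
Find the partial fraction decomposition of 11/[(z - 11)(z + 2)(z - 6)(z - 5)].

Using Heaviside cover-up: (11/390)/(z - 11) - (11/728)/(z + 2) - (11/40)/(z - 6) + (11/42)/(z - 5)


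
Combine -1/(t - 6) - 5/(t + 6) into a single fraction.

Common denominator (t - 6)(t + 6). Numerator: -1(t + 6) - 5(t - 6) = (-t - 6) - (5t - 30) = -6t + 24
Result: (-6t + 24)/[(t - 6)(t + 6)]


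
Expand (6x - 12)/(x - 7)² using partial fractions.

(6x - 12) = A(x - 7) + B. At x = 7: B = 6·7 - 12 = 30. Coeff of x: A = 6
Result: 6/(x - 7) + 30/(x - 7)²


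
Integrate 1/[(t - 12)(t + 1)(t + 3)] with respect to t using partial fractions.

Cover-up: α = 1/195, β = -1/26, γ = 1/30. Decomposition: (1/195)/(t - 12) - (1/26)/(t + 1) + (1/30)/(t + 3). Integrate each term: (1/195) ln|(t - 12)| - (1/26) ln|(t + 1)| + (1/30) ln|(t + 3)| + C


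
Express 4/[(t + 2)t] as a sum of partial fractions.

4/(t + 2)t = A/(t + 2) + B/t. A = 4/(-2 - 0) = -2, B = 4/(0 + 2) = 2
Result: -2/(t + 2) + 2/t


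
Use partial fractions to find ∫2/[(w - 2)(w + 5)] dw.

Decompose: 2/[(w - 2)(w + 5)] = (2/7)/(w - 2) - (2/7)/(w + 5). Integrate each term: (2/7) ln|(w - 2)| - (2/7) ln|(w + 5)| + C


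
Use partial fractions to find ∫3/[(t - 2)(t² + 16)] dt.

Cover-up at t=2: A = 3/(2²+16) = 3/20. Coeff matching: B = -3/20, C = -3/10. Decomposition: (3/20)/(t - 2) - ((3/20)t + 3/10)/(t² + 16). Integrate: linear → ln, quadratic → (1/2)ln + arctan: (3/20) ln|(t - 2)| - (3/40) ln(t² + 16) - (3/40) arctan(t/4) + C


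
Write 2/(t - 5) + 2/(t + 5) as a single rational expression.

Common denominator (t - 5)(t + 5). Numerator: 2(t + 5) + 2(t - 5) = (2t + 10) + (2t - 10) = 4t
Result: (4t)/[(t - 5)(t + 5)]


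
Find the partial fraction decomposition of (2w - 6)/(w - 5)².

(2w - 6) = α(w - 5) + β. At w = 5: β = 2·5 - 6 = 4. Coeff of w: α = 2
Result: 2/(w - 5) + 4/(w - 5)²


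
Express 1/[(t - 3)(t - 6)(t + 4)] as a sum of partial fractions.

Using cover-up method: α = -1/21, β = 1/30, γ = 1/70
Result: (-1/21)/(t - 3) + (1/30)/(t - 6) + (1/70)/(t + 4)


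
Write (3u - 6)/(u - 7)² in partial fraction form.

(3u - 6) = A(u - 7) + B. At u = 7: B = 3·7 - 6 = 15. Coeff of u: A = 3
Result: 3/(u - 7) + 15/(u - 7)²


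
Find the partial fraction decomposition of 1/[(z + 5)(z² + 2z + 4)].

Cover-up at z = -5: α = 1/((-5)² + 2·(-5) + 4) = 1/19. Then β = -α = -1/19, γ = -α·(2 - 5) = 3/19
Result: (1/19)/(z + 5) - ((1/19)z - 3/19)/(z² + 2z + 4)


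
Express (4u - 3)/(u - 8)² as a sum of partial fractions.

(4u - 3) = P(u - 8) + Q. At u = 8: Q = 4·8 - 3 = 29. Coeff of u: P = 4
Result: 4/(u - 8) + 29/(u - 8)²


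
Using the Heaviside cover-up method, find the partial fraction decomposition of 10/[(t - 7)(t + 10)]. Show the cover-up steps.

Cover (t - 7): set t=7, get α = 10/(7 + 10) = 10/17. Cover (t + 10): set t=-10, get β = 10/(-10 - 7) = -10/17.
Result: (10/17)/(t - 7) - (10/17)/(t + 10)


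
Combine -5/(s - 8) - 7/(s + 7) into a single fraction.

Common denominator (s - 8)(s + 7). Numerator: -5(s + 7) - 7(s - 8) = (-5s - 35) - (7s - 56) = -12s + 21
Result: (-12s + 21)/[(s - 8)(s + 7)]


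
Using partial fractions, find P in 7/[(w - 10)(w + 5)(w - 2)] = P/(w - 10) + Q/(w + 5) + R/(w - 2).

Cover-up at w = 10: P = 7/[(10 + 5)(10 - 2)] = 7/[(15)(8)] = 7/120


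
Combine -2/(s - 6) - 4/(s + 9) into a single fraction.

Common denominator (s - 6)(s + 9). Numerator: -2(s + 9) - 4(s - 6) = (-2s - 18) - (4s - 24) = -6s + 6
Result: (-6s + 6)/[(s - 6)(s + 9)]


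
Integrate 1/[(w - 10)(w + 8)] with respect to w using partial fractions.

Decompose: 1/[(w - 10)(w + 8)] = (1/18)/(w - 10) - (1/18)/(w + 8). Integrate each term: (1/18) ln|(w - 10)| - (1/18) ln|(w + 8)| + C


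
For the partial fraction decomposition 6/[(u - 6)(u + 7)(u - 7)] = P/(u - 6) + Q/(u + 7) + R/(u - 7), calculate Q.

Cover-up at u = -7: Q = 6/[(-7 - 6)(-7 - 7)] = 6/[(-13)(-14)] = 6/182 = 3/91


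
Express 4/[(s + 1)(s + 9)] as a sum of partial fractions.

4/(s + 1)(s + 9) = α/(s + 1) + β/(s + 9). α = 4/(-1 + 9) = 1/2, β = 4/(-9 + 1) = -1/2
Result: (1/2)/(s + 1) - (1/2)/(s + 9)


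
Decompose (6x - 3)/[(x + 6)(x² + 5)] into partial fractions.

At x=-6: A = (6·(-6) - 3)/((-6)² + 5) = -39/41. B = -A = 39/41, C = 6 - (-6)·A = 12/41
Result: (-39/41)/(x + 6) + ((39/41)x + 12/41)/(x² + 5)


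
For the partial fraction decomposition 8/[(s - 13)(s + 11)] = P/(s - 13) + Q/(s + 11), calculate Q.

Cover-up at s = -11: Q = 8/(-11 - 13) = -8/24 = -1/3


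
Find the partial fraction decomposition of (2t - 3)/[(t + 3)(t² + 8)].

At t=-3: A = (2·(-3) - 3)/((-3)² + 8) = -9/17. B = -A = 9/17, C = 2 - (-3)·A = 7/17
Result: (-9/17)/(t + 3) + ((9/17)t + 7/17)/(t² + 8)


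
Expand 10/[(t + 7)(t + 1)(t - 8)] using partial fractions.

Using cover-up method: P = 1/9, Q = -5/27, R = 2/27
Result: (1/9)/(t + 7) - (5/27)/(t + 1) + (2/27)/(t - 8)


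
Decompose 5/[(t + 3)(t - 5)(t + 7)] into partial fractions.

Using cover-up method: A = -5/32, B = 5/96, C = 5/48
Result: (-5/32)/(t + 3) + (5/96)/(t - 5) + (5/48)/(t + 7)


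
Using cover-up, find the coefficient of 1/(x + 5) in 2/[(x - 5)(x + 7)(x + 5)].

Cover (x + 5), set x=-5: 2/[(-5 - 5)(-5 + 7)] = -1/10


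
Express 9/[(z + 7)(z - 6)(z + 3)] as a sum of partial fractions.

Using cover-up method: P = 9/52, Q = 1/13, R = -1/4
Result: (9/52)/(z + 7) + (1/13)/(z - 6) - (1/4)/(z + 3)


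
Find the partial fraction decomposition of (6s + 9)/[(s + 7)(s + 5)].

At s=-7: P = (6·(-7) + 9)/(-7 + 5) = 33/2. At s=-5: Q = (6·(-5) + 9)/(-5 + 7) = -21/2
Result: (33/2)/(s + 7) - (21/2)/(s + 5)


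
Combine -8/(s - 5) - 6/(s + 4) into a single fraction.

Common denominator (s - 5)(s + 4). Numerator: -8(s + 4) - 6(s - 5) = (-8s - 32) - (6s - 30) = -14s - 2
Result: (-14s - 2)/[(s - 5)(s + 4)]


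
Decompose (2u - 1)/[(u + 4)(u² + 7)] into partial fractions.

At u=-4: A = (2·(-4) - 1)/((-4)² + 7) = -9/23. B = -A = 9/23, C = 2 - (-4)·A = 10/23
Result: (-9/23)/(u + 4) + ((9/23)u + 10/23)/(u² + 7)


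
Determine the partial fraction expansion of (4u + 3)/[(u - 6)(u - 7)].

At u=6: P = (4·6 + 3)/(6 - 7) = -27. At u=7: Q = (4·7 + 3)/(7 - 6) = 31
Result: -27/(u - 6) + 31/(u - 7)


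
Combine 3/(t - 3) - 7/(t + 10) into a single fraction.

Common denominator (t - 3)(t + 10). Numerator: 3(t + 10) - 7(t - 3) = (3t + 30) - (7t - 21) = -4t + 51
Result: (-4t + 51)/[(t - 3)(t + 10)]


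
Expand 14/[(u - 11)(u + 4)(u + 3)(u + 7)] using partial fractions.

Using Heaviside cover-up: (1/270)/(u - 11) + (14/45)/(u + 4) - (1/4)/(u + 3) - (7/108)/(u + 7)


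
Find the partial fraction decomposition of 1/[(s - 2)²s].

Cover-up at s=0: C = 1/(0 - 2)² = 1/4. Cover-up at s=2: B = 1/(2 - 0) = 1/2. Comparing s² coeff: A = -C = -1/4
Result: (-1/4)/(s - 2) + (1/2)/(s - 2)² + (1/4)/s


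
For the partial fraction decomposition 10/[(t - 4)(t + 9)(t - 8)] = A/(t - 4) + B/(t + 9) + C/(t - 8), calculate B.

Cover-up at t = -9: B = 10/[(-9 - 4)(-9 - 8)] = 10/[(-13)(-17)] = 10/221


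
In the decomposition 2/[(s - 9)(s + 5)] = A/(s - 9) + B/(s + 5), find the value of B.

Cover-up at s = -5: B = 2/(-5 - 9) = -2/14 = -1/7


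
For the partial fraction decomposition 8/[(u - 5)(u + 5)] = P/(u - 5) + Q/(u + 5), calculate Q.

Cover-up at u = -5: Q = 8/(-5 - 5) = -8/10 = -4/5


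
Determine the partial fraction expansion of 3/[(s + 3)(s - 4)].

3/(s + 3)(s - 4) = P/(s + 3) + Q/(s - 4). P = 3/(-3 - 4) = -3/7, Q = 3/(4 + 3) = 3/7
Result: (-3/7)/(s + 3) + (3/7)/(s - 4)


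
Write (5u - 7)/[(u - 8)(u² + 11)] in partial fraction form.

At u=8: A = (5·8 - 7)/(8² + 11) = 11/25. B = -A = -11/25, C = 5 - 8·A = 37/25
Result: (11/25)/(u - 8) - ((11/25)u - 37/25)/(u² + 11)


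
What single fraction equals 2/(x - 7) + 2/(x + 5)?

Common denominator (x - 7)(x + 5). Numerator: 2(x + 5) + 2(x - 7) = (2x + 10) + (2x - 14) = 4x - 4
Result: (4x - 4)/[(x - 7)(x + 5)]


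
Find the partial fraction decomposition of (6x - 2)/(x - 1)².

(6x - 2) = P(x - 1) + Q. At x = 1: Q = 6·1 - 2 = 4. Coeff of x: P = 6
Result: 6/(x - 1) + 4/(x - 1)²


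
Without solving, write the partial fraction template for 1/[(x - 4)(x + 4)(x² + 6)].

Two linear + quadratic: A/(x - 4) + B/(x + 4) + (Cx + D)/(x² + 6)


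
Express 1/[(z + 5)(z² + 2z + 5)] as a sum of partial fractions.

Cover-up at z = -5: A = 1/((-5)² + 2·(-5) + 5) = 1/20. Then B = -A = -1/20, C = -A·(2 - 5) = 3/20
Result: (1/20)/(z + 5) - ((1/20)z - 3/20)/(z² + 2z + 5)


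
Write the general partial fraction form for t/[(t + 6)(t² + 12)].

Linear + irreducible quadratic: α/(t + 6) + (βt + γ)/(t² + 12)


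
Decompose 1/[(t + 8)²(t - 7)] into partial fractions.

Cover-up at t=7: γ = 1/(7 + 8)² = 1/225. Cover-up at t=-8: β = 1/(-8 - 7) = -1/15. Comparing t² coeff: α = -γ = -1/225
Result: (-1/225)/(t + 8) - (1/15)/(t + 8)² + (1/225)/(t - 7)


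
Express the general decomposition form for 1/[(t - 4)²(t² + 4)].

Repeated linear + quadratic: A/(t - 4) + B/(t - 4)² + (Ct + D)/(t² + 4)


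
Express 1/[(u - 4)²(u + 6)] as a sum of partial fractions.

Cover-up at u=-6: γ = 1/(-6 - 4)² = 1/100. Cover-up at u=4: β = 1/(4 + 6) = 1/10. Comparing u² coeff: α = -γ = -1/100
Result: (-1/100)/(u - 4) + (1/10)/(u - 4)² + (1/100)/(u + 6)


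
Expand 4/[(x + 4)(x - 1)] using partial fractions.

4/(x + 4)(x - 1) = A/(x + 4) + B/(x - 1). A = 4/(-4 - 1) = -4/5, B = 4/(1 + 4) = 4/5
Result: (-4/5)/(x + 4) + (4/5)/(x - 1)


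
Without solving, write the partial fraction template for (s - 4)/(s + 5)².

Repeated linear factor: P/(s + 5) + Q/(s + 5)²


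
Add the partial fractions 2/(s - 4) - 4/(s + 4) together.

Common denominator (s - 4)(s + 4). Numerator: 2(s + 4) - 4(s - 4) = (2s + 8) - (4s - 16) = -2s + 24
Result: (-2s + 24)/[(s - 4)(s + 4)]


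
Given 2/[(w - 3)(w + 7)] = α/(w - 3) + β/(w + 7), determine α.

Cover-up at w = 3: α = 2/(3 + 7) = 2/10 = 1/5


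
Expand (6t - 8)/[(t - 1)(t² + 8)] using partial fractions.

At t=1: α = (6·1 - 8)/(1² + 8) = -2/9. β = -α = 2/9, γ = 6 - 1·α = 56/9
Result: (-2/9)/(t - 1) + ((2/9)t + 56/9)/(t² + 8)


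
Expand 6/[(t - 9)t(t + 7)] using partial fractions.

Using cover-up method: A = 1/24, B = -2/21, C = 3/56
Result: (1/24)/(t - 9) - (2/21)/t + (3/56)/(t + 7)


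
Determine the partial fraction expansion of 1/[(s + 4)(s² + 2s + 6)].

Cover-up at s = -4: A = 1/((-4)² + 2·(-4) + 6) = 1/14. Then B = -A = -1/14, C = -A·(2 - 4) = 1/7
Result: (1/14)/(s + 4) - ((1/14)s - 1/7)/(s² + 2s + 6)


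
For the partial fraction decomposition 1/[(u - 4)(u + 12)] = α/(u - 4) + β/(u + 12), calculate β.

Cover-up at u = -12: β = 1/(-12 - 4) = -1/16


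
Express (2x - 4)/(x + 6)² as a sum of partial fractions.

(2x - 4) = P(x + 6) + Q. At x = -6: Q = 2·(-6) - 4 = -16. Coeff of x: P = 2
Result: 2/(x + 6) - 16/(x + 6)²


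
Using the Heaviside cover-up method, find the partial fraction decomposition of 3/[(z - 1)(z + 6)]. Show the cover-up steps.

Cover (z - 1): set z=1, get A = 3/(1 + 6) = 3/7. Cover (z + 6): set z=-6, get B = 3/(-6 - 1) = -3/7.
Result: (3/7)/(z - 1) - (3/7)/(z + 6)


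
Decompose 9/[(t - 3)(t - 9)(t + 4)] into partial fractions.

Using cover-up method: P = -3/14, Q = 3/26, R = 9/91
Result: (-3/14)/(t - 3) + (3/26)/(t - 9) + (9/91)/(t + 4)


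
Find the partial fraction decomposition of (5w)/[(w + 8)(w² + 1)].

At w=-8: P = (5·(-8) + 0)/((-8)² + 1) = -8/13. Q = -P = 8/13, R = 5 - (-8)·P = 1/13
Result: (-8/13)/(w + 8) + ((8/13)w + 1/13)/(w² + 1)


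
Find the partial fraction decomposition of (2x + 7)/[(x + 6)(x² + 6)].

At x=-6: A = (2·(-6) + 7)/((-6)² + 6) = -5/42. B = -A = 5/42, C = 2 - (-6)·A = 9/7
Result: (-5/42)/(x + 6) + ((5/42)x + 9/7)/(x² + 6)


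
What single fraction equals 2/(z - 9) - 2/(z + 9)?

Common denominator (z - 9)(z + 9). Numerator: 2(z + 9) - 2(z - 9) = (2z + 18) - (2z - 18) = 36
Result: (36)/[(z - 9)(z + 9)]


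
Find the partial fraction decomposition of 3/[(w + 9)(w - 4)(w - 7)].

Using cover-up method: A = 3/208, B = -1/13, C = 1/16
Result: (3/208)/(w + 9) - (1/13)/(w - 4) + (1/16)/(w - 7)


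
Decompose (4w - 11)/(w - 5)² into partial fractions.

(4w - 11) = α(w - 5) + β. At w = 5: β = 4·5 - 11 = 9. Coeff of w: α = 4
Result: 4/(w - 5) + 9/(w - 5)²


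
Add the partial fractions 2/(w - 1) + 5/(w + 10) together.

Common denominator (w - 1)(w + 10). Numerator: 2(w + 10) + 5(w - 1) = (2w + 20) + (5w - 5) = 7w + 15
Result: (7w + 15)/[(w - 1)(w + 10)]


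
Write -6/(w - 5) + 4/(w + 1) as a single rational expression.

Common denominator (w - 5)(w + 1). Numerator: -6(w + 1) + 4(w - 5) = (-6w - 6) + (4w - 20) = -2w - 26
Result: (-2w - 26)/[(w - 5)(w + 1)]


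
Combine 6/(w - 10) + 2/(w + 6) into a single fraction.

Common denominator (w - 10)(w + 6). Numerator: 6(w + 6) + 2(w - 10) = (6w + 36) + (2w - 20) = 8w + 16
Result: (8w + 16)/[(w - 10)(w + 6)]


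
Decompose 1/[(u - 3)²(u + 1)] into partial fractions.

Cover-up at u=-1: C = 1/(-1 - 3)² = 1/16. Cover-up at u=3: B = 1/(3 + 1) = 1/4. Comparing u² coeff: A = -C = -1/16
Result: (-1/16)/(u - 3) + (1/4)/(u - 3)² + (1/16)/(u + 1)


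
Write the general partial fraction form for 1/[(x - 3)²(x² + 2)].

Repeated linear + quadratic: A/(x - 3) + B/(x - 3)² + (Cx + D)/(x² + 2)


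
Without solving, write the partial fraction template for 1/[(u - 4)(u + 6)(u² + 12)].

Two linear + quadratic: A/(u - 4) + B/(u + 6) + (Cu + D)/(u² + 12)


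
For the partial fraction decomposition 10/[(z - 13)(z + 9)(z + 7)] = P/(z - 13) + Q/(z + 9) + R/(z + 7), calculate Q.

Cover-up at z = -9: Q = 10/[(-9 - 13)(-9 + 7)] = 10/[(-22)(-2)] = 10/44 = 5/22


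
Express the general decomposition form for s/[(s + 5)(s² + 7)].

Linear + irreducible quadratic: P/(s + 5) + (Qs + R)/(s² + 7)


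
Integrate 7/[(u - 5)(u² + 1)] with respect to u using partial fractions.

Cover-up at u=5: A = 7/(5²+1) = 7/26. Coeff matching: B = -7/26, C = -35/26. Decomposition: (7/26)/(u - 5) - ((7/26)u + 35/26)/(u² + 1). Integrate: linear → ln, quadratic → (1/2)ln + arctan: (7/26) ln|(u - 5)| - (7/52) ln(u² + 1) - (35/26) arctan(u) + C


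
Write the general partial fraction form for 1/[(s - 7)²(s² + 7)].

Repeated linear + quadratic: P/(s - 7) + Q/(s - 7)² + (Rs + S)/(s² + 7)


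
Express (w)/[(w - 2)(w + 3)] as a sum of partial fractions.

At w=2: α = (1·2 + 0)/(2 + 3) = 2/5. At w=-3: β = (1·(-3) + 0)/(-3 - 2) = 3/5
Result: (2/5)/(w - 2) + (3/5)/(w + 3)


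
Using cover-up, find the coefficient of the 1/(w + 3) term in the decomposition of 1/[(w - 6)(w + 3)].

Cover (w + 3), set w=-3: 1/((w - 6) at w=-3) = 1/(-9) = -1/9


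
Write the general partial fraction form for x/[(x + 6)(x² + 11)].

Linear + irreducible quadratic: P/(x + 6) + (Qx + R)/(x² + 11)


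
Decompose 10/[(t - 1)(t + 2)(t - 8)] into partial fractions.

Using cover-up method: α = -10/21, β = 1/3, γ = 1/7
Result: (-10/21)/(t - 1) + (1/3)/(t + 2) + (1/7)/(t - 8)


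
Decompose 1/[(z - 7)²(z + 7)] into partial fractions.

Cover-up at z=-7: C = 1/(-7 - 7)² = 1/196. Cover-up at z=7: B = 1/(7 + 7) = 1/14. Comparing z² coeff: A = -C = -1/196
Result: (-1/196)/(z - 7) + (1/14)/(z - 7)² + (1/196)/(z + 7)


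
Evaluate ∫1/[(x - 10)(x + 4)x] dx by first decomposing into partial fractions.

Cover-up: α = 1/140, β = 1/56, γ = -1/40. Decomposition: (1/140)/(x - 10) + (1/56)/(x + 4) - (1/40)/x. Integrate each term: (1/140) ln|(x - 10)| + (1/56) ln|(x + 4)| - (1/40) ln|x| + C


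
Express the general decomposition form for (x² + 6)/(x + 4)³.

Repeated linear factor (power 3): A/(x + 4) + B/(x + 4)² + C/(x + 4)³


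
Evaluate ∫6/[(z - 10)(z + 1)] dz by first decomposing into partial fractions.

Decompose: 6/[(z - 10)(z + 1)] = (6/11)/(z - 10) - (6/11)/(z + 1). Integrate each term: (6/11) ln|(z - 10)| - (6/11) ln|(z + 1)| + C


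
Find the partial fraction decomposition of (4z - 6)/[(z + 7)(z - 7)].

At z=-7: α = (4·(-7) - 6)/(-7 - 7) = 17/7. At z=7: β = (4·7 - 6)/(7 + 7) = 11/7
Result: (17/7)/(z + 7) + (11/7)/(z - 7)


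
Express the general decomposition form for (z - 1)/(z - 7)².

Repeated linear factor: A/(z - 7) + B/(z - 7)²


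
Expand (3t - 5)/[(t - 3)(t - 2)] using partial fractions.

At t=3: P = (3·3 - 5)/(3 - 2) = 4. At t=2: Q = (3·2 - 5)/(2 - 3) = -1
Result: 4/(t - 3) - 1/(t - 2)


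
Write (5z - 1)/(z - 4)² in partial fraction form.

(5z - 1) = α(z - 4) + β. At z = 4: β = 5·4 - 1 = 19. Coeff of z: α = 5
Result: 5/(z - 4) + 19/(z - 4)²


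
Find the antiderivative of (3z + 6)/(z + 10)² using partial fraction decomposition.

Decompose: P = 3, Q = 3·(-10) + 6 = -24, so (3z + 6)/(z + 10)² = 3/(z + 10) - 24/(z + 10)². Integrate: ∫ P/(z + 10) dz = 3 ln|(z + 10)|; ∫ Q/(z + 10)² dz = 24/(z + 10). Sum: 3 ln|(z + 10)| + 24/(z + 10) + C


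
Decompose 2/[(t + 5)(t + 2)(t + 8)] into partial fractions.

Using cover-up method: P = -2/9, Q = 1/9, R = 1/9
Result: (-2/9)/(t + 5) + (1/9)/(t + 2) + (1/9)/(t + 8)


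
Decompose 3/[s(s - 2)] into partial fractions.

3/s(s - 2) = α/s + β/(s - 2). α = 3/(0 - 2) = -3/2, β = 3/(2 - 0) = 3/2
Result: (-3/2)/s + (3/2)/(s - 2)


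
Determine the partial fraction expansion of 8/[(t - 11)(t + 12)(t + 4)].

Using cover-up method: A = 8/345, B = 1/23, C = -1/15
Result: (8/345)/(t - 11) + (1/23)/(t + 12) - (1/15)/(t + 4)


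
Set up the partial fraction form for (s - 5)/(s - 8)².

Repeated linear factor: α/(s - 8) + β/(s - 8)²


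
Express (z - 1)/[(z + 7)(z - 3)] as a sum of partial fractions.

At z=-7: α = (1·(-7) - 1)/(-7 - 3) = 4/5. At z=3: β = (1·3 - 1)/(3 + 7) = 1/5
Result: (4/5)/(z + 7) + (1/5)/(z - 3)


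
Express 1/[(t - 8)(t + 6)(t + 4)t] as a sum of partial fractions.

Using Heaviside cover-up: (1/1344)/(t - 8) - (1/168)/(t + 6) + (1/96)/(t + 4) - (1/192)/t


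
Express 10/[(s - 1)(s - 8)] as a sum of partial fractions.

10/(s - 1)(s - 8) = P/(s - 1) + Q/(s - 8). P = 10/(1 - 8) = -10/7, Q = 10/(8 - 1) = 10/7
Result: (-10/7)/(s - 1) + (10/7)/(s - 8)


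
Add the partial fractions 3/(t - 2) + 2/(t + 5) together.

Common denominator (t - 2)(t + 5). Numerator: 3(t + 5) + 2(t - 2) = (3t + 15) + (2t - 4) = 5t + 11
Result: (5t + 11)/[(t - 2)(t + 5)]


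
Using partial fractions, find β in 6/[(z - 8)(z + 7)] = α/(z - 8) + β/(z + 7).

Cover-up at z = -7: β = 6/(-7 - 8) = -6/15 = -2/5


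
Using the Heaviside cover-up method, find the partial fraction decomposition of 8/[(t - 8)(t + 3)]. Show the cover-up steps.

Cover (t - 8): set t=8, get P = 8/(8 + 3) = 8/11. Cover (t + 3): set t=-3, get Q = 8/(-3 - 8) = -8/11.
Result: (8/11)/(t - 8) - (8/11)/(t + 3)


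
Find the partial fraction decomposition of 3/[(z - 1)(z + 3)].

3/(z - 1)(z + 3) = α/(z - 1) + β/(z + 3). α = 3/(1 + 3) = 3/4, β = 3/(-3 - 1) = -3/4
Result: (3/4)/(z - 1) - (3/4)/(z + 3)
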